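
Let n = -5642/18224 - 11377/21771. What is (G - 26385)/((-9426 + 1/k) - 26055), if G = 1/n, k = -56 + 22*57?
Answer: 5218390968142146/7017066261511955 ≈ 0.74367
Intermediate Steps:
k = 1198 (k = -56 + 1254 = 1198)
n = -165083215/198377352 (n = -5642*1/18224 - 11377*1/21771 = -2821/9112 - 11377/21771 = -165083215/198377352 ≈ -0.83217)
G = -198377352/165083215 (G = 1/(-165083215/198377352) = -198377352/165083215 ≈ -1.2017)
(G - 26385)/((-9426 + 1/k) - 26055) = (-198377352/165083215 - 26385)/((-9426 + 1/1198) - 26055) = -4355919005127/(165083215*((-9426 + 1/1198) - 26055)) = -4355919005127/(165083215*(-11292347/1198 - 26055)) = -4355919005127/(165083215*(-42506237/1198)) = -4355919005127/165083215*(-1198/42506237) = 5218390968142146/7017066261511955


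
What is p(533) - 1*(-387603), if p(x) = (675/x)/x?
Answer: 110113749342/284089 ≈ 3.8760e+5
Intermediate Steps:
p(x) = 675/x**2
p(533) - 1*(-387603) = 675/533**2 - 1*(-387603) = 675*(1/284089) + 387603 = 675/284089 + 387603 = 110113749342/284089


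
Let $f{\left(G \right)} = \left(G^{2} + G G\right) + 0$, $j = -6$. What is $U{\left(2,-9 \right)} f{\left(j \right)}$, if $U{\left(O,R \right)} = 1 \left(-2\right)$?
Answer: $-144$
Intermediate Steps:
$f{\left(G \right)} = 2 G^{2}$ ($f{\left(G \right)} = \left(G^{2} + G^{2}\right) + 0 = 2 G^{2} + 0 = 2 G^{2}$)
$U{\left(O,R \right)} = -2$
$U{\left(2,-9 \right)} f{\left(j \right)} = - 2 \cdot 2 \left(-6\right)^{2} = - 2 \cdot 2 \cdot 36 = \left(-2\right) 72 = -144$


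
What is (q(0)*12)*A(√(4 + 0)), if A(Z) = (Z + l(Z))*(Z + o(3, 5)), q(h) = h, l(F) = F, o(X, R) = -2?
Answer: 0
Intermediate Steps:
A(Z) = 2*Z*(-2 + Z) (A(Z) = (Z + Z)*(Z - 2) = (2*Z)*(-2 + Z) = 2*Z*(-2 + Z))
(q(0)*12)*A(√(4 + 0)) = (0*12)*(2*√(4 + 0)*(-2 + √(4 + 0))) = 0*(2*√4*(-2 + √4)) = 0*(2*2*(-2 + 2)) = 0*(2*2*0) = 0*0 = 0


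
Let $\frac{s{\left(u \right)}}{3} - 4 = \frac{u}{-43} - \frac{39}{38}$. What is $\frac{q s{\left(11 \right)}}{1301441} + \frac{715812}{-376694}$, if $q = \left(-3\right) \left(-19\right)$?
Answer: $- \frac{40050716617713}{21080535690322} \approx -1.8999$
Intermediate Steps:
$q = 57$
$s{\left(u \right)} = \frac{339}{38} - \frac{3 u}{43}$ ($s{\left(u \right)} = 12 + 3 \left(\frac{u}{-43} - \frac{39}{38}\right) = 12 + 3 \left(u \left(- \frac{1}{43}\right) - \frac{39}{38}\right) = 12 + 3 \left(- \frac{u}{43} - \frac{39}{38}\right) = 12 + 3 \left(- \frac{39}{38} - \frac{u}{43}\right) = 12 - \left(\frac{117}{38} + \frac{3 u}{43}\right) = \frac{339}{38} - \frac{3 u}{43}$)
$\frac{q s{\left(11 \right)}}{1301441} + \frac{715812}{-376694} = \frac{57 \left(\frac{339}{38} - \frac{33}{43}\right)}{1301441} + \frac{715812}{-376694} = 57 \left(\frac{339}{38} - \frac{33}{43}\right) \frac{1}{1301441} + 715812 \left(- \frac{1}{376694}\right) = 57 \cdot \frac{13323}{1634} \cdot \frac{1}{1301441} - \frac{357906}{188347} = \frac{39969}{86} \cdot \frac{1}{1301441} - \frac{357906}{188347} = \frac{39969}{111923926} - \frac{357906}{188347} = - \frac{40050716617713}{21080535690322}$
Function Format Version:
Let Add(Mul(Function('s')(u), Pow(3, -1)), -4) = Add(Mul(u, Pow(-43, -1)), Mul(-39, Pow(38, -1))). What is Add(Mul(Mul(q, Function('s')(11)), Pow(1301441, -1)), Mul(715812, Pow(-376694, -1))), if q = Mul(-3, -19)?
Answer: Rational(-40050716617713, 21080535690322) ≈ -1.8999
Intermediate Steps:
q = 57
Function('s')(u) = Add(Rational(339, 38), Mul(Rational(-3, 43), u)) (Function('s')(u) = Add(12, Mul(3, Add(Mul(u, Pow(-43, -1)), Mul(-39, Pow(38, -1))))) = Add(12, Mul(3, Add(Mul(u, Rational(-1, 43)), Mul(-39, Rational(1, 38))))) = Add(12, Mul(3, Add(Mul(Rational(-1, 43), u), Rational(-39, 38)))) = Add(12, Mul(3, Add(Rational(-39, 38), Mul(Rational(-1, 43), u)))) = Add(12, Add(Rational(-117, 38), Mul(Rational(-3, 43), u))) = Add(Rational(339, 38), Mul(Rational(-3, 43), u)))
Add(Mul(Mul(q, Function('s')(11)), Pow(1301441, -1)), Mul(715812, Pow(-376694, -1))) = Add(Mul(Mul(57, Add(Rational(339, 38), Mul(Rational(-3, 43), 11))), Pow(1301441, -1)), Mul(715812, Pow(-376694, -1))) = Add(Mul(Mul(57, Add(Rational(339, 38), Rational(-33, 43))), Rational(1, 1301441)), Mul(715812, Rational(-1, 376694))) = Add(Mul(Mul(57, Rational(13323, 1634)), Rational(1, 1301441)), Rational(-357906, 188347)) = Add(Mul(Rational(39969, 86), Rational(1, 1301441)), Rational(-357906, 188347)) = Add(Rational(39969, 111923926), Rational(-357906, 188347)) = Rational(-40050716617713, 21080535690322)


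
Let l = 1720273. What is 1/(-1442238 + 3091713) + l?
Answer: 2837547306676/1649475 ≈ 1.7203e+6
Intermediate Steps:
1/(-1442238 + 3091713) + l = 1/(-1442238 + 3091713) + 1720273 = 1/1649475 + 1720273 = 2837547306676/1649475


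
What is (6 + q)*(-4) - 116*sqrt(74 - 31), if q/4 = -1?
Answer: -8 - 116*sqrt(43) ≈ -768.66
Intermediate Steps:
q = -4 (q = 4*(-1) = -4)
(6 + q)*(-4) - 116*sqrt(74 - 31) = (6 - 4)*(-4) - 116*sqrt(74 - 31) = 2*(-4) - 116*sqrt(43) = -8 - 116*sqrt(43)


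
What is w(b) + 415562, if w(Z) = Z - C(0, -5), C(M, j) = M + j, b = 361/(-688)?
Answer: 285909735/688 ≈ 4.1557e+5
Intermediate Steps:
b = -361/688 (b = 361*(-1/688) = -361/688 ≈ -0.52471)
w(Z) = 5 + Z (w(Z) = Z - (0 - 5) = Z - 1*(-5) = Z + 5 = 5 + Z)
w(b) + 415562 = (5 - 361/688) + 415562 = 3079/688 + 415562 = 285909735/688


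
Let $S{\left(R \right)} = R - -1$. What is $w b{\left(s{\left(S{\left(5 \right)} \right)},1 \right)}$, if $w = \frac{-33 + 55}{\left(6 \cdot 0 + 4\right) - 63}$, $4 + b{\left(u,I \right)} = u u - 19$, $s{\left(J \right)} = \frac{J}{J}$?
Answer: $\frac{484}{59} \approx 8.2034$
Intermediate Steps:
$S{\left(R \right)} = 1 + R$ ($S{\left(R \right)} = R + 1 = 1 + R$)
$s{\left(J \right)} = 1$
$b{\left(u,I \right)} = -23 + u^{2}$ ($b{\left(u,I \right)} = -4 + \left(u u - 19\right) = -4 + \left(u^{2} - 19\right) = -4 + \left(-19 + u^{2}\right) = -23 + u^{2}$)
$w = - \frac{22}{59}$ ($w = \frac{22}{\left(0 + 4\right) - 63} = \frac{22}{4 - 63} = \frac{22}{-59} = 22 \left(- \frac{1}{59}\right) = - \frac{22}{59} \approx -0.37288$)
$w b{\left(s{\left(S{\left(5 \right)} \right)},1 \right)} = - \frac{22 \left(-23 + 1^{2}\right)}{59} = - \frac{22 \left(-23 + 1\right)}{59} = \left(- \frac{22}{59}\right) \left(-22\right) = \frac{484}{59}$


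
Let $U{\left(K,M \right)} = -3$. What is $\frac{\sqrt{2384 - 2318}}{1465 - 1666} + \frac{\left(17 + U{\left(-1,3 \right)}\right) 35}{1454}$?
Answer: $\frac{245}{727} - \frac{\sqrt{66}}{201} \approx 0.29658$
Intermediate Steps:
$\frac{\sqrt{2384 - 2318}}{1465 - 1666} + \frac{\left(17 + U{\left(-1,3 \right)}\right) 35}{1454} = \frac{\sqrt{2384 - 2318}}{1465 - 1666} + \frac{\left(17 - 3\right) 35}{1454} = \frac{\sqrt{66}}{1465 - 1666} + 14 \cdot 35 \cdot \frac{1}{1454} = \frac{\sqrt{66}}{-201} + 490 \cdot \frac{1}{1454} = \sqrt{66} \left(- \frac{1}{201}\right) + \frac{245}{727} = - \frac{\sqrt{66}}{201} + \frac{245}{727} = \frac{245}{727} - \frac{\sqrt{66}}{201}$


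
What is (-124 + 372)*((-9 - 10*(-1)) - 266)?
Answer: -65720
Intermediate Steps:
(-124 + 372)*((-9 - 10*(-1)) - 266) = 248*((-9 + 10) - 266) = 248*(1 - 266) = 248*(-265) = -65720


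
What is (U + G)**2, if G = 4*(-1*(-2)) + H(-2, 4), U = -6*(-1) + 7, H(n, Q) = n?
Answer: 361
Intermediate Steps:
U = 13 (U = 6 + 7 = 13)
G = 6 (G = 4*(-1*(-2)) - 2 = 4*2 - 2 = 8 - 2 = 6)
(U + G)**2 = (13 + 6)**2 = 19**2 = 361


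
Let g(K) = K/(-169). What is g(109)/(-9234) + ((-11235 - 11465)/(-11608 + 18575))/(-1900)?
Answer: 19403821/10872323982 ≈ 0.0017847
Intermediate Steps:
g(K) = -K/169 (g(K) = K*(-1/169) = -K/169)
g(109)/(-9234) + ((-11235 - 11465)/(-11608 + 18575))/(-1900) = -1/169*109/(-9234) + ((-11235 - 11465)/(-11608 + 18575))/(-1900) = -109/169*(-1/9234) - 22700/6967*(-1/1900) = 109/1560546 - 22700*1/6967*(-1/1900) = 109/1560546 - 22700/6967*(-1/1900) = 109/1560546 + 227/132373 = 19403821/10872323982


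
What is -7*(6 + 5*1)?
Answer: -77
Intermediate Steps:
-7*(6 + 5*1) = -7*(6 + 5) = -7*11 = -77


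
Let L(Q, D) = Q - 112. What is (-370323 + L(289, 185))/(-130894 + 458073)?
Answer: -370146/327179 ≈ -1.1313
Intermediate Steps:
L(Q, D) = -112 + Q
(-370323 + L(289, 185))/(-130894 + 458073) = (-370323 + (-112 + 289))/(-130894 + 458073) = (-370323 + 177)/327179 = -370146*1/327179 = -370146/327179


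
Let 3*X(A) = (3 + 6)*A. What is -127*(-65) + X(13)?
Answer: 8294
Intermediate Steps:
X(A) = 3*A (X(A) = ((3 + 6)*A)/3 = (9*A)/3 = 3*A)
-127*(-65) + X(13) = -127*(-65) + 3*13 = 8255 + 39 = 8294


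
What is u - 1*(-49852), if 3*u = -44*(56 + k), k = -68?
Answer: 50028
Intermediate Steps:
u = 176 (u = (-44*(56 - 68))/3 = (-44*(-12))/3 = (1/3)*528 = 176)
u - 1*(-49852) = 176 - 1*(-49852) = 176 + 49852 = 50028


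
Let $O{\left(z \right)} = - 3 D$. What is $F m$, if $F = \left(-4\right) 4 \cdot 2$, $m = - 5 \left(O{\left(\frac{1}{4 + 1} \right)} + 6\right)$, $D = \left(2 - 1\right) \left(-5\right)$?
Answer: $3360$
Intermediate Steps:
$D = -5$ ($D = 1 \left(-5\right) = -5$)
$O{\left(z \right)} = 15$ ($O{\left(z \right)} = \left(-3\right) \left(-5\right) = 15$)
$m = -105$ ($m = - 5 \left(15 + 6\right) = \left(-5\right) 21 = -105$)
$F = -32$ ($F = \left(-16\right) 2 = -32$)
$F m = \left(-32\right) \left(-105\right) = 3360$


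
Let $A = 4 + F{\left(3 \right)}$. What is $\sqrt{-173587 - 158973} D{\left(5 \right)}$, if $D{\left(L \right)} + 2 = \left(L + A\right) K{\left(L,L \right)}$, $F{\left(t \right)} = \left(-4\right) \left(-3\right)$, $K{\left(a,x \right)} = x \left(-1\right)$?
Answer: $- 428 i \sqrt{20785} \approx - 61705.0 i$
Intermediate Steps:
$K{\left(a,x \right)} = - x$
$F{\left(t \right)} = 12$
$A = 16$ ($A = 4 + 12 = 16$)
$D{\left(L \right)} = -2 - L \left(16 + L\right)$ ($D{\left(L \right)} = -2 + \left(L + 16\right) \left(- L\right) = -2 + \left(16 + L\right) \left(- L\right) = -2 - L \left(16 + L\right)$)
$\sqrt{-173587 - 158973} D{\left(5 \right)} = \sqrt{-173587 - 158973} \left(-2 - 5^{2} - 80\right) = \sqrt{-332560} \left(-2 - 25 - 80\right) = 4 i \sqrt{20785} \left(-2 - 25 - 80\right) = 4 i \sqrt{20785} \left(-107\right) = - 428 i \sqrt{20785}$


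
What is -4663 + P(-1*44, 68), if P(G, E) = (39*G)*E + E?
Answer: -121283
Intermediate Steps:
P(G, E) = E + 39*E*G (P(G, E) = 39*E*G + E = E + 39*E*G)
-4663 + P(-1*44, 68) = -4663 + 68*(1 + 39*(-1*44)) = -4663 + 68*(1 + 39*(-44)) = -4663 + 68*(1 - 1716) = -4663 + 68*(-1715) = -4663 - 116620 = -121283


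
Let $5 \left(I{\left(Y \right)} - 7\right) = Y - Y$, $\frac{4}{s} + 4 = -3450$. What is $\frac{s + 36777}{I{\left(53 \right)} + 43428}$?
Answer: $\frac{9073411}{10716035} \approx 0.84671$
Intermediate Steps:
$s = - \frac{2}{1727}$ ($s = \frac{4}{-4 - 3450} = \frac{4}{-3454} = 4 \left(- \frac{1}{3454}\right) = - \frac{2}{1727} \approx -0.0011581$)
$I{\left(Y \right)} = 7$ ($I{\left(Y \right)} = 7 + \frac{Y - Y}{5} = 7 + \frac{1}{5} \cdot 0 = 7 + 0 = 7$)
$\frac{s + 36777}{I{\left(53 \right)} + 43428} = \frac{- \frac{2}{1727} + 36777}{7 + 43428} = \frac{63513877}{1727 \cdot 43435} = \frac{63513877}{1727} \cdot \frac{1}{43435} = \frac{9073411}{10716035}$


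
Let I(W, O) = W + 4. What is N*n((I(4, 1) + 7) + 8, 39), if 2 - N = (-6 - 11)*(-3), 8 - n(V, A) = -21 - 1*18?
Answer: -2303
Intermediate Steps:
I(W, O) = 4 + W
n(V, A) = 47 (n(V, A) = 8 - (-21 - 1*18) = 8 - (-21 - 18) = 8 - 1*(-39) = 8 + 39 = 47)
N = -49 (N = 2 - (-6 - 11)*(-3) = 2 - (-17)*(-3) = 2 - 1*51 = 2 - 51 = -49)
N*n((I(4, 1) + 7) + 8, 39) = -49*47 = -2303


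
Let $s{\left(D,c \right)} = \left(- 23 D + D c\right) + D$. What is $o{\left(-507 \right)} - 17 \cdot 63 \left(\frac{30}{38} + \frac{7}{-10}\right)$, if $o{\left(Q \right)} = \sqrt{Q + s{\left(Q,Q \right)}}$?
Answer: $- \frac{18207}{190} + 156 \sqrt{11} \approx 421.57$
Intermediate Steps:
$s{\left(D,c \right)} = - 22 D + D c$
$o{\left(Q \right)} = \sqrt{Q + Q \left(-22 + Q\right)}$
$o{\left(-507 \right)} - 17 \cdot 63 \left(\frac{30}{38} + \frac{7}{-10}\right) = \sqrt{- 507 \left(-21 - 507\right)} - 17 \cdot 63 \left(\frac{30}{38} + \frac{7}{-10}\right) = \sqrt{\left(-507\right) \left(-528\right)} - 1071 \left(30 \cdot \frac{1}{38} + 7 \left(- \frac{1}{10}\right)\right) = \sqrt{267696} - 1071 \left(\frac{15}{19} - \frac{7}{10}\right) = 156 \sqrt{11} - 1071 \cdot \frac{17}{190} = 156 \sqrt{11} - \frac{18207}{190} = - \frac{18207}{190} + 156 \sqrt{11}$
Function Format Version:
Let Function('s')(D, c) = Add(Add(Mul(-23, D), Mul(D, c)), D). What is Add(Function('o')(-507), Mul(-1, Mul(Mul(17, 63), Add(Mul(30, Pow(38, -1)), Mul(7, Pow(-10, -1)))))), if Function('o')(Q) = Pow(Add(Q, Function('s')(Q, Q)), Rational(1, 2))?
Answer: Add(Rational(-18207, 190), Mul(156, Pow(11, Rational(1, 2)))) ≈ 421.57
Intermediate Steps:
Function('s')(D, c) = Add(Mul(-22, D), Mul(D, c))
Function('o')(Q) = Pow(Add(Q, Mul(Q, Add(-22, Q))), Rational(1, 2))
Add(Function('o')(-507), Mul(-1, Mul(Mul(17, 63), Add(Mul(30, Pow(38, -1)), Mul(7, Pow(-10, -1)))))) = Add(Pow(Mul(-507, Add(-21, -507)), Rational(1, 2)), Mul(-1, Mul(Mul(17, 63), Add(Mul(30, Pow(38, -1)), Mul(7, Pow(-10, -1)))))) = Add(Pow(Mul(-507, -528), Rational(1, 2)), Mul(-1, Mul(1071, Add(Mul(30, Rational(1, 38)), Mul(7, Rational(-1, 10)))))) = Add(Pow(267696, Rational(1, 2)), Mul(-1, Mul(1071, Add(Rational(15, 19), Rational(-7, 10))))) = Add(Mul(156, Pow(11, Rational(1, 2))), Mul(-1, Mul(1071, Rational(17, 190)))) = Add(Mul(156, Pow(11, Rational(1, 2))), Mul(-1, Rational(18207, 190))) = Add(Mul(156, Pow(11, Rational(1, 2))), Rational(-18207, 190)) = Add(Rational(-18207, 190), Mul(156, Pow(11, Rational(1, 2))))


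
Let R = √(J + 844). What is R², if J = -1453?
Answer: -609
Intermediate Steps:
R = I*√609 (R = √(-1453 + 844) = √(-609) = I*√609 ≈ 24.678*I)
R² = (I*√609)² = -609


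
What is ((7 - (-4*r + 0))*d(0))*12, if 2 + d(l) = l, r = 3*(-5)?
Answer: 1272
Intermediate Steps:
r = -15
d(l) = -2 + l
((7 - (-4*r + 0))*d(0))*12 = ((7 - (-4*(-15) + 0))*(-2 + 0))*12 = ((7 - (60 + 0))*(-2))*12 = ((7 - 1*60)*(-2))*12 = ((7 - 60)*(-2))*12 = -53*(-2)*12 = 106*12 = 1272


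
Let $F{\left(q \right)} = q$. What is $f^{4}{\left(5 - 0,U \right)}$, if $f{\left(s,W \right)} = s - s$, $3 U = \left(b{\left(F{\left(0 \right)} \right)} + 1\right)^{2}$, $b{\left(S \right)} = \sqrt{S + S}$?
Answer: $0$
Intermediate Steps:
$b{\left(S \right)} = \sqrt{2} \sqrt{S}$ ($b{\left(S \right)} = \sqrt{2 S} = \sqrt{2} \sqrt{S}$)
$U = \frac{1}{3}$ ($U = \frac{\left(\sqrt{2} \sqrt{0} + 1\right)^{2}}{3} = \frac{\left(\sqrt{2} \cdot 0 + 1\right)^{2}}{3} = \frac{\left(0 + 1\right)^{2}}{3} = \frac{1^{2}}{3} = \frac{1}{3} \cdot 1 = \frac{1}{3} \approx 0.33333$)
$f{\left(s,W \right)} = 0$
$f^{4}{\left(5 - 0,U \right)} = 0^{4} = 0$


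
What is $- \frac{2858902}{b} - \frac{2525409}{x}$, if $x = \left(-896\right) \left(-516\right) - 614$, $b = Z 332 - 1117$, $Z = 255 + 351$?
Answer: $- \frac{1825289154919}{92379029150} \approx -19.759$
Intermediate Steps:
$Z = 606$
$b = 200075$ ($b = 606 \cdot 332 - 1117 = 201192 - 1117 = 200075$)
$x = 461722$ ($x = 462336 - 614 = 461722$)
$- \frac{2858902}{b} - \frac{2525409}{x} = - \frac{2858902}{200075} - \frac{2525409}{461722} = - \frac{1825289154919}{92379029150}$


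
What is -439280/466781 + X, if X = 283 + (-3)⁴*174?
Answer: 6710471157/466781 ≈ 14376.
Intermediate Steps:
X = 14377 (X = 283 + 81*174 = 283 + 14094 = 14377)
-439280/466781 + X = -439280/466781 + 14377 = 6710471157/466781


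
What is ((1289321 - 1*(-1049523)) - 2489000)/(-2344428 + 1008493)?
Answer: 150156/1335935 ≈ 0.11240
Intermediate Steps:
((1289321 - 1*(-1049523)) - 2489000)/(-2344428 + 1008493) = ((1289321 + 1049523) - 2489000)/(-1335935) = (2338844 - 2489000)*(-1/1335935) = -150156*(-1/1335935) = 150156/1335935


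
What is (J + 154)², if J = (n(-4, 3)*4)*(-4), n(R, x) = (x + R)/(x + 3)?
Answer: 220900/9 ≈ 24544.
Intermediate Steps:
n(R, x) = (R + x)/(3 + x)
J = 8/3 (J = (((-4 + 3)/(3 + 3))*4)*(-4) = ((-1/6)*4)*(-4) = (((⅙)*(-1))*4)*(-4) = -⅙*4*(-4) = -⅔*(-4) = 8/3 ≈ 2.6667)
(J + 154)² = (8/3 + 154)² = (470/3)² = 220900/9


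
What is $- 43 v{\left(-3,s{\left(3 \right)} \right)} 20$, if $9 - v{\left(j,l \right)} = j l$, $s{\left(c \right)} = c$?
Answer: $-15480$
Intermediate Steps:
$v{\left(j,l \right)} = 9 - j l$
$- 43 v{\left(-3,s{\left(3 \right)} \right)} 20 = - 43 \left(9 - \left(-3\right) 3\right) 20 = - 43 \left(9 + 9\right) 20 = \left(-43\right) 18 \cdot 20 = \left(-774\right) 20 = -15480$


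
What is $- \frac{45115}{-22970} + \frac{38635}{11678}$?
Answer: $\frac{70714946}{13412183} \approx 5.2724$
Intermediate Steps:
$- \frac{45115}{-22970} + \frac{38635}{11678} = \left(-45115\right) \left(- \frac{1}{22970}\right) + 38635 \cdot \frac{1}{11678} = \frac{9023}{4594} + \frac{38635}{11678} = \frac{70714946}{13412183}$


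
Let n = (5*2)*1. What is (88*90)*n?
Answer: 79200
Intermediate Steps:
n = 10 (n = 10*1 = 10)
(88*90)*n = (88*90)*10 = 7920*10 = 79200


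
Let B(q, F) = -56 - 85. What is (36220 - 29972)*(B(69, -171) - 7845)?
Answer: -49896528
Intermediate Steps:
B(q, F) = -141
(36220 - 29972)*(B(69, -171) - 7845) = (36220 - 29972)*(-141 - 7845) = 6248*(-7986) = -49896528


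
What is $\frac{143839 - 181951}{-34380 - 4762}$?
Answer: $\frac{19056}{19571} \approx 0.97369$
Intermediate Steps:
$\frac{143839 - 181951}{-34380 - 4762} = - \frac{38112}{-39142} = \left(-38112\right) \left(- \frac{1}{39142}\right) = \frac{19056}{19571}$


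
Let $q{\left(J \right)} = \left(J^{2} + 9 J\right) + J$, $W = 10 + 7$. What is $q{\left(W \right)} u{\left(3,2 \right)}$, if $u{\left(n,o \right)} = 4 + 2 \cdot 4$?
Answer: $5508$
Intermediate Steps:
$W = 17$
$u{\left(n,o \right)} = 12$ ($u{\left(n,o \right)} = 4 + 8 = 12$)
$q{\left(J \right)} = J^{2} + 10 J$
$q{\left(W \right)} u{\left(3,2 \right)} = 17 \left(10 + 17\right) 12 = 17 \cdot 27 \cdot 12 = 459 \cdot 12 = 5508$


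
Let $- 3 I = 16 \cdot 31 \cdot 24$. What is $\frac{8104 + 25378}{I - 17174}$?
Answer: $- \frac{16741}{10571} \approx -1.5837$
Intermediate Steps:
$I = -3968$ ($I = - \frac{16 \cdot 31 \cdot 24}{3} = - \frac{496 \cdot 24}{3} = \left(- \frac{1}{3}\right) 11904 = -3968$)
$\frac{8104 + 25378}{I - 17174} = \frac{8104 + 25378}{-3968 - 17174} = \frac{33482}{-3968 + \left(-23054 + 5880\right)} = \frac{33482}{-3968 - 17174} = \frac{33482}{-21142} = 33482 \left(- \frac{1}{21142}\right) = - \frac{16741}{10571}$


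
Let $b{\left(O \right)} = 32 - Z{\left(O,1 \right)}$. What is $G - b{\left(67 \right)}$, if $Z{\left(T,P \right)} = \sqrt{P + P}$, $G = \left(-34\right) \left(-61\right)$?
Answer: $2042 + \sqrt{2} \approx 2043.4$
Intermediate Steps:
$G = 2074$
$Z{\left(T,P \right)} = \sqrt{2} \sqrt{P}$ ($Z{\left(T,P \right)} = \sqrt{2 P} = \sqrt{2} \sqrt{P}$)
$b{\left(O \right)} = 32 - \sqrt{2}$ ($b{\left(O \right)} = 32 - \sqrt{2} \sqrt{1} = 32 - \sqrt{2} \cdot 1 = 32 - \sqrt{2}$)
$G - b{\left(67 \right)} = 2074 - \left(32 - \sqrt{2}\right) = 2042 + \sqrt{2}$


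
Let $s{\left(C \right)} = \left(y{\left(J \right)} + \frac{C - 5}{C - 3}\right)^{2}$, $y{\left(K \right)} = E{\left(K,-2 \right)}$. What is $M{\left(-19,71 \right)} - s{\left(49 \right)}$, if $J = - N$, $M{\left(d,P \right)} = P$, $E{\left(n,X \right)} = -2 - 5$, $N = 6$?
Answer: $\frac{18238}{529} \approx 34.476$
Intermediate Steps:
$E{\left(n,X \right)} = -7$ ($E{\left(n,X \right)} = -2 - 5 = -7$)
$J = -6$ ($J = \left(-1\right) 6 = -6$)
$y{\left(K \right)} = -7$
$s{\left(C \right)} = \left(-7 + \frac{-5 + C}{-3 + C}\right)^{2}$ ($s{\left(C \right)} = \left(-7 + \frac{C - 5}{C - 3}\right)^{2} = \left(-7 + \frac{-5 + C}{-3 + C}\right)^{2}$)
$M{\left(-19,71 \right)} - s{\left(49 \right)} = 71 - \frac{4 \left(8 - 147\right)^{2}}{\left(-3 + 49\right)^{2}} = 71 - \frac{4 \left(8 - 147\right)^{2}}{2116} = 71 - 4 \cdot \frac{1}{2116} \left(-139\right)^{2} = 71 - 4 \cdot \frac{1}{2116} \cdot 19321 = 71 - \frac{19321}{529} = \frac{18238}{529}$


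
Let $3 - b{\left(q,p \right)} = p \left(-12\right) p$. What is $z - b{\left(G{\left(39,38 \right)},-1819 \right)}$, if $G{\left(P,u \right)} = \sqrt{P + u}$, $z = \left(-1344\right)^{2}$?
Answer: $-37898799$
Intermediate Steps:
$z = 1806336$
$b{\left(q,p \right)} = 3 + 12 p^{2}$ ($b{\left(q,p \right)} = 3 - p \left(-12\right) p = 3 - - 12 p p = 3 - - 12 p^{2} = 3 + 12 p^{2}$)
$z - b{\left(G{\left(39,38 \right)},-1819 \right)} = 1806336 - \left(3 + 12 \left(-1819\right)^{2}\right) = 1806336 - \left(3 + 12 \cdot 3308761\right) = 1806336 - \left(3 + 39705132\right) = 1806336 - 39705135 = -37898799$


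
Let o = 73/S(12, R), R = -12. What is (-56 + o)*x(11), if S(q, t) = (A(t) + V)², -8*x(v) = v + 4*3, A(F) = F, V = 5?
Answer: 61433/392 ≈ 156.72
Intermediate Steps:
x(v) = -3/2 - v/8 (x(v) = -(v + 4*3)/8 = -(v + 12)/8 = -(12 + v)/8 = -3/2 - v/8)
S(q, t) = (5 + t)² (S(q, t) = (t + 5)² = (5 + t)²)
o = 73/49 (o = 73/((5 - 12)²) = 73/((-7)²) = 73/49 ≈ 1.4898)
(-56 + o)*x(11) = (-56 + 73/49)*(-3/2 - ⅛*11) = -2671*(-3/2 - 11/8)/49 = -2671/49*(-23/8) = 61433/392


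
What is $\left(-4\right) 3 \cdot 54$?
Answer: $-648$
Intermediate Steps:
$\left(-4\right) 3 \cdot 54 = \left(-12\right) 54 = -648$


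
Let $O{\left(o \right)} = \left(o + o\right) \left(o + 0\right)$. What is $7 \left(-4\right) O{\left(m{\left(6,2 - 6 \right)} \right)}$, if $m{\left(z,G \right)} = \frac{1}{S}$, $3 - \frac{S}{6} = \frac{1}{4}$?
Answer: $- \frac{224}{1089} \approx -0.20569$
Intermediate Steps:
$S = \frac{33}{2}$ ($S = 18 - \frac{6}{4} = 18 - \frac{3}{2} = \frac{33}{2} \approx 16.5$)
$m{\left(z,G \right)} = \frac{2}{33}$ ($m{\left(z,G \right)} = \frac{1}{\frac{33}{2}} = \frac{2}{33}$)
$O{\left(o \right)} = 2 o^{2}$ ($O{\left(o \right)} = 2 o o = 2 o^{2}$)
$7 \left(-4\right) O{\left(m{\left(6,2 - 6 \right)} \right)} = 7 \left(-4\right) 2 \left(\frac{2}{33}\right)^{2} = - 28 \cdot 2 \cdot \frac{4}{1089} = \left(-28\right) \frac{8}{1089} = - \frac{224}{1089}$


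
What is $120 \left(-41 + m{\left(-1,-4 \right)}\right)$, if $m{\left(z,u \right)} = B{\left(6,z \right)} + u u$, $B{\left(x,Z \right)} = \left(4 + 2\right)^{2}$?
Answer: $1320$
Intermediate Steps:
$B{\left(x,Z \right)} = 36$ ($B{\left(x,Z \right)} = 6^{2} = 36$)
$m{\left(z,u \right)} = 36 + u^{2}$ ($m{\left(z,u \right)} = 36 + u u = 36 + u^{2}$)
$120 \left(-41 + m{\left(-1,-4 \right)}\right) = 120 \left(-41 + \left(36 + \left(-4\right)^{2}\right)\right) = 120 \left(-41 + \left(36 + 16\right)\right) = 120 \left(-41 + 52\right) = 120 \cdot 11 = 1320$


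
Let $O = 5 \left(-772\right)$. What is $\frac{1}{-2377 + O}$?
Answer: $- \frac{1}{6237} \approx -0.00016033$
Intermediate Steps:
$O = -3860$
$\frac{1}{-2377 + O} = \frac{1}{-2377 - 3860} = \frac{1}{-6237} = - \frac{1}{6237}$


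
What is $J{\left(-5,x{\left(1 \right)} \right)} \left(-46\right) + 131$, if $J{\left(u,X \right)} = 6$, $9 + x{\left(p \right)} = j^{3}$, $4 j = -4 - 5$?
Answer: $-145$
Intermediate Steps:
$j = - \frac{9}{4}$ ($j = \frac{-4 - 5}{4} = \frac{1}{4} \left(-9\right) = - \frac{9}{4} \approx -2.25$)
$x{\left(p \right)} = - \frac{1305}{64}$ ($x{\left(p \right)} = -9 + \left(- \frac{9}{4}\right)^{3} = -9 - \frac{729}{64} = - \frac{1305}{64}$)
$J{\left(-5,x{\left(1 \right)} \right)} \left(-46\right) + 131 = 6 \left(-46\right) + 131 = -276 + 131 = -145$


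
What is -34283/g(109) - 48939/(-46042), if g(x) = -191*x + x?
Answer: 647996144/238382455 ≈ 2.7183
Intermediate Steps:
g(x) = -190*x
-34283/g(109) - 48939/(-46042) = -34283/((-190*109)) - 48939/(-46042) = -34283/(-20710) - 48939*(-1/46042) = -34283*(-1/20710) + 48939/46042 = 34283/20710 + 48939/46042 = 647996144/238382455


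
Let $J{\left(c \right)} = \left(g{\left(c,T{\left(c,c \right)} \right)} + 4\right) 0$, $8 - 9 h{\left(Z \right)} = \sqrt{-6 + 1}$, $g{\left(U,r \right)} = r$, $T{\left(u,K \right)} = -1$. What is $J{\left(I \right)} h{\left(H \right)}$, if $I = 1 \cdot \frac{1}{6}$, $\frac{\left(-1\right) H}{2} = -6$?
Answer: $0$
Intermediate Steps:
$H = 12$ ($H = \left(-2\right) \left(-6\right) = 12$)
$h{\left(Z \right)} = \frac{8}{9} - \frac{i \sqrt{5}}{9}$ ($h{\left(Z \right)} = \frac{8}{9} - \frac{\sqrt{-6 + 1}}{9} = \frac{8}{9} - \frac{\sqrt{-5}}{9} = \frac{8}{9} - \frac{i \sqrt{5}}{9}$)
$I = \frac{1}{6}$ ($I = 1 \cdot \frac{1}{6} = \frac{1}{6} \approx 0.16667$)
$J{\left(c \right)} = 0$ ($J{\left(c \right)} = \left(-1 + 4\right) 0 = 3 \cdot 0 = 0$)
$J{\left(I \right)} h{\left(H \right)} = 0 \left(\frac{8}{9} - \frac{i \sqrt{5}}{9}\right) = 0$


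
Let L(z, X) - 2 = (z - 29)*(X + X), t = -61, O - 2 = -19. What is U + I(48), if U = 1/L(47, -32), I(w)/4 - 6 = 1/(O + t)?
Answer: 1074061/44850 ≈ 23.948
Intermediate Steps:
O = -17 (O = 2 - 19 = -17)
I(w) = 934/39 (I(w) = 24 + 4/(-17 - 61) = 24 + 4/(-78) = 24 + 4*(-1/78) = 24 - 2/39 = 934/39)
L(z, X) = 2 + 2*X*(-29 + z) (L(z, X) = 2 + (z - 29)*(X + X) = 2 + (-29 + z)*(2*X) = 2 + 2*X*(-29 + z))
U = -1/1150 (U = 1/(2 - 58*(-32) + 2*(-32)*47) = 1/(2 + 1856 - 3008) = 1/(-1150) = -1/1150 ≈ -0.00086956)
U + I(48) = -1/1150 + 934/39 = 1074061/44850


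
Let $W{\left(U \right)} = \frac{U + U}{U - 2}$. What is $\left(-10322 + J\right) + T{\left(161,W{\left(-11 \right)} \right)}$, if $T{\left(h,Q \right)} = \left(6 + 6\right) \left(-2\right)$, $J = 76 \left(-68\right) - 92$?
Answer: $-15606$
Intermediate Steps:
$W{\left(U \right)} = \frac{2 U}{-2 + U}$
$J = -5260$ ($J = -5168 - 92 = -5260$)
$T{\left(h,Q \right)} = -24$ ($T{\left(h,Q \right)} = 12 \left(-2\right) = -24$)
$\left(-10322 + J\right) + T{\left(161,W{\left(-11 \right)} \right)} = \left(-10322 - 5260\right) - 24 = -15582 - 24 = -15606$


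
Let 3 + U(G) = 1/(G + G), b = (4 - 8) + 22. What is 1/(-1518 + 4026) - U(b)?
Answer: 11183/3762 ≈ 2.9726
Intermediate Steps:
b = 18 (b = -4 + 22 = 18)
U(G) = -3 + 1/(2*G) (U(G) = -3 + 1/(G + G) = -3 + 1/(2*G))
1/(-1518 + 4026) - U(b) = 1/(-1518 + 4026) - (-3 + (½)/18) = 1/2508 - (-3 + (½)*(1/18)) = 1/2508 - (-3 + 1/36) = 1/2508 - 1*(-107/36) = 1/2508 + 107/36 = 11183/3762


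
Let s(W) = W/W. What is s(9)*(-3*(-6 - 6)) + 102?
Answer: 138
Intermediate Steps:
s(W) = 1
s(9)*(-3*(-6 - 6)) + 102 = 1*(-3*(-6 - 6)) + 102 = 1*(-3*(-12)) + 102 = 1*36 + 102 = 36 + 102 = 138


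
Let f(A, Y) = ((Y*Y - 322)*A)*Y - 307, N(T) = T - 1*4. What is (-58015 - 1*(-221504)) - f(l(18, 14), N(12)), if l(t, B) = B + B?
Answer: 221588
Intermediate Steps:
l(t, B) = 2*B
N(T) = -4 + T (N(T) = T - 4 = -4 + T)
f(A, Y) = -307 + A*Y*(-322 + Y**2) (f(A, Y) = ((Y**2 - 322)*A)*Y - 307 = ((-322 + Y**2)*A)*Y - 307 = (A*(-322 + Y**2))*Y - 307 = A*Y*(-322 + Y**2) - 307 = -307 + A*Y*(-322 + Y**2))
(-58015 - 1*(-221504)) - f(l(18, 14), N(12)) = (-58015 - 1*(-221504)) - (-307 + (2*14)*(-4 + 12)**3 - 322*2*14*(-4 + 12)) = (-58015 + 221504) - (-307 + 28*8**3 - 322*28*8) = 163489 - (-307 + 28*512 - 72128) = 163489 - (-307 + 14336 - 72128) = 163489 - 1*(-58099) = 163489 + 58099 = 221588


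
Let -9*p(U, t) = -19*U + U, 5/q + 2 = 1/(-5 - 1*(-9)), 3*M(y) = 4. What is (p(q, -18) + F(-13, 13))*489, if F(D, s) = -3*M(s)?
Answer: -33252/7 ≈ -4750.3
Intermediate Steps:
M(y) = 4/3 (M(y) = (⅓)*4 = 4/3)
q = -20/7 (q = 5/(-2 + 1/(-5 - 1*(-9))) = 5/(-2 + 1/(-5 + 9)) = 5/(-2 + 1/4) = 5/(-2 + ¼) = 5/(-7/4) = 5*(-4/7) = -20/7 ≈ -2.8571)
p(U, t) = 2*U (p(U, t) = -(-19*U + U)/9 = -(-2)*U = 2*U)
F(D, s) = -4 (F(D, s) = -3*4/3 = -4)
(p(q, -18) + F(-13, 13))*489 = (2*(-20/7) - 4)*489 = (-40/7 - 4)*489 = -68/7*489 = -33252/7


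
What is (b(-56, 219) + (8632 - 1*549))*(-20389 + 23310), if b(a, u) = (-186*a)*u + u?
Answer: 6687354926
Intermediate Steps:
b(a, u) = u - 186*a*u (b(a, u) = -186*a*u + u = u - 186*a*u)
(b(-56, 219) + (8632 - 1*549))*(-20389 + 23310) = (219*(1 - 186*(-56)) + (8632 - 1*549))*(-20389 + 23310) = (219*(1 + 10416) + (8632 - 549))*2921 = (219*10417 + 8083)*2921 = (2281323 + 8083)*2921 = 2289406*2921 = 6687354926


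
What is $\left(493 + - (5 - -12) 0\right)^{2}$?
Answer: $243049$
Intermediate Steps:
$\left(493 + - (5 - -12) 0\right)^{2} = \left(493 + - (5 + 12) 0\right)^{2} = \left(493 + \left(-1\right) 17 \cdot 0\right)^{2} = \left(493 - 0\right)^{2} = \left(493 + 0\right)^{2} = 493^{2} = 243049$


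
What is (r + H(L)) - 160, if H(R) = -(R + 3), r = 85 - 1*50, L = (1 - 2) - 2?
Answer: -125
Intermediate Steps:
L = -3 (L = -1 - 2 = -3)
r = 35 (r = 85 - 50 = 35)
H(R) = -3 - R (H(R) = -(3 + R) = -3 - R)
(r + H(L)) - 160 = (35 + (-3 - 1*(-3))) - 160 = (35 + (-3 + 3)) - 160 = (35 + 0) - 160 = 35 - 160 = -125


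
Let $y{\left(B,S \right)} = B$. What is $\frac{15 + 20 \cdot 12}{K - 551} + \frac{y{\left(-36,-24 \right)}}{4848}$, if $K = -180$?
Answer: $- \frac{6189}{17372} \approx -0.35626$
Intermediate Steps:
$\frac{15 + 20 \cdot 12}{K - 551} + \frac{y{\left(-36,-24 \right)}}{4848} = \frac{15 + 20 \cdot 12}{-180 - 551} - \frac{36}{4848} = \frac{15 + 240}{-180 - 551} - \frac{3}{404} = \frac{255}{-731} - \frac{3}{404} = 255 \left(- \frac{1}{731}\right) - \frac{3}{404} = - \frac{15}{43} - \frac{3}{404} = - \frac{6189}{17372}$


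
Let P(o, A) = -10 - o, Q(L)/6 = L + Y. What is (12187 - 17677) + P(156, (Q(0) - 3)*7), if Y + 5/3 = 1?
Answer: -5656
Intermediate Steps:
Y = -2/3 (Y = -5/3 + 1 = -2/3 ≈ -0.66667)
Q(L) = -4 + 6*L (Q(L) = 6*(L - 2/3) = 6*(-2/3 + L) = -4 + 6*L)
(12187 - 17677) + P(156, (Q(0) - 3)*7) = (12187 - 17677) + (-10 - 1*156) = -5490 + (-10 - 156) = -5490 - 166 = -5656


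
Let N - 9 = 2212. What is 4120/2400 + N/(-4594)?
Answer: 169961/137820 ≈ 1.2332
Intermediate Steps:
N = 2221 (N = 9 + 2212 = 2221)
4120/2400 + N/(-4594) = 4120/2400 + 2221/(-4594) = 4120*(1/2400) + 2221*(-1/4594) = 103/60 - 2221/4594 = 169961/137820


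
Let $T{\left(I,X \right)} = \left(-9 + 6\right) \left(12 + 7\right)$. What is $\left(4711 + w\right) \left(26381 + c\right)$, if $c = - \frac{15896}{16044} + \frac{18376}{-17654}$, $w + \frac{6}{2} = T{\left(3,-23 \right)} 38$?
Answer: $\frac{339157246876846}{5057871} \approx 6.7055 \cdot 10^{7}$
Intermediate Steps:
$T{\left(I,X \right)} = -57$ ($T{\left(I,X \right)} = \left(-3\right) 19 = -57$)
$w = -2169$ ($w = -3 - 2166 = -2169$)
$c = - \frac{10275938}{5057871}$ ($c = \left(-15896\right) \frac{1}{16044} + 18376 \left(- \frac{1}{17654}\right) = - \frac{3974}{4011} - \frac{9188}{8827} = - \frac{10275938}{5057871} \approx -2.0317$)
$\left(4711 + w\right) \left(26381 + c\right) = \left(4711 - 2169\right) \left(26381 - \frac{10275938}{5057871}\right) = 2542 \cdot \frac{133421418913}{5057871} = \frac{339157246876846}{5057871}$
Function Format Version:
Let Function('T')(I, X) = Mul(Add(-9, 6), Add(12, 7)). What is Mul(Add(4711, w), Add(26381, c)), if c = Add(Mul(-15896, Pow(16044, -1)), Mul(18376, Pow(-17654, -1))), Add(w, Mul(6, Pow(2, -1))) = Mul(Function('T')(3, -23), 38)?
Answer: Rational(339157246876846, 5057871) ≈ 6.7055e+7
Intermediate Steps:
Function('T')(I, X) = -57 (Function('T')(I, X) = Mul(-3, 19) = -57)
w = -2169 (w = Add(-3, Mul(-57, 38)) = Add(-3, -2166) = -2169)
c = Rational(-10275938, 5057871) (c = Add(Mul(-15896, Rational(1, 16044)), Mul(18376, Rational(-1, 17654))) = Add(Rational(-3974, 4011), Rational(-9188, 8827)) = Rational(-10275938, 5057871) ≈ -2.0317)
Mul(Add(4711, w), Add(26381, c)) = Mul(Add(4711, -2169), Add(26381, Rational(-10275938, 5057871))) = Mul(2542, Rational(133421418913, 5057871)) = Rational(339157246876846, 5057871)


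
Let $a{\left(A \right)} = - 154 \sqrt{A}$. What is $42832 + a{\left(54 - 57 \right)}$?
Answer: $42832 - 154 i \sqrt{3} \approx 42832.0 - 266.74 i$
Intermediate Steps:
$42832 + a{\left(54 - 57 \right)} = 42832 - 154 \sqrt{54 - 57} = 42832 - 154 \sqrt{-3} = 42832 - 154 i \sqrt{3}$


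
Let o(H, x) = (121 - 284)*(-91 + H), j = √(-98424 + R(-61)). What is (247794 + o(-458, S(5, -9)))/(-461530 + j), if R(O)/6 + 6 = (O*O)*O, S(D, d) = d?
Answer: -11118949995/15215100089 - 48183*I*√1460346/30430200178 ≈ -0.73078 - 0.0019134*I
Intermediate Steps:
R(O) = -36 + 6*O³ (R(O) = -36 + 6*((O*O)*O) = -36 + 6*(O²*O) = -36 + 6*O³)
j = I*√1460346 (j = √(-98424 + (-36 + 6*(-61)³)) = √(-98424 + (-36 + 6*(-226981))) = √(-98424 + (-36 - 1361886)) = √(-98424 - 1361922) = √(-1460346) = I*√1460346 ≈ 1208.4*I)
o(H, x) = 14833 - 163*H (o(H, x) = -163*(-91 + H) = 14833 - 163*H)
(247794 + o(-458, S(5, -9)))/(-461530 + j) = (247794 + (14833 - 163*(-458)))/(-461530 + I*√1460346) = (247794 + (14833 + 74654))/(-461530 + I*√1460346) = (247794 + 89487)/(-461530 + I*√1460346) = 337281/(-461530 + I*√1460346)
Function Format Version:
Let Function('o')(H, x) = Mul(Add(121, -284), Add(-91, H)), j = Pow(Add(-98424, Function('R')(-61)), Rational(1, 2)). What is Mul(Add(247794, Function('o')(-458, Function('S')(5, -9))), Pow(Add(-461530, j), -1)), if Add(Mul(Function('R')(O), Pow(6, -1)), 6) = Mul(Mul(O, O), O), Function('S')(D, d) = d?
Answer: Add(Rational(-11118949995, 15215100089), Mul(Rational(-48183, 30430200178), I, Pow(1460346, Rational(1, 2)))) ≈ Add(-0.73078, Mul(-0.0019134, I))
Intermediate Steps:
Function('R')(O) = Add(-36, Mul(6, Pow(O, 3))) (Function('R')(O) = Add(-36, Mul(6, Mul(Mul(O, O), O))) = Add(-36, Mul(6, Mul(Pow(O, 2), O))) = Add(-36, Mul(6, Pow(O, 3))))
j = Mul(I, Pow(1460346, Rational(1, 2))) (j = Pow(Add(-98424, Add(-36, Mul(6, Pow(-61, 3)))), Rational(1, 2)) = Pow(Add(-98424, Add(-36, Mul(6, -226981))), Rational(1, 2)) = Pow(Add(-98424, Add(-36, -1361886)), Rational(1, 2)) = Pow(Add(-98424, -1361922), Rational(1, 2)) = Pow(-1460346, Rational(1, 2)) = Mul(I, Pow(1460346, Rational(1, 2))) ≈ Mul(1208.4, I))
Function('o')(H, x) = Add(14833, Mul(-163, H)) (Function('o')(H, x) = Mul(-163, Add(-91, H)) = Add(14833, Mul(-163, H)))
Mul(Add(247794, Function('o')(-458, Function('S')(5, -9))), Pow(Add(-461530, j), -1)) = Mul(Add(247794, Add(14833, Mul(-163, -458))), Pow(Add(-461530, Mul(I, Pow(1460346, Rational(1, 2)))), -1)) = Mul(Add(247794, Add(14833, 74654)), Pow(Add(-461530, Mul(I, Pow(1460346, Rational(1, 2)))), -1)) = Mul(Add(247794, 89487), Pow(Add(-461530, Mul(I, Pow(1460346, Rational(1, 2)))), -1)) = Mul(337281, Pow(Add(-461530, Mul(I, Pow(1460346, Rational(1, 2)))), -1))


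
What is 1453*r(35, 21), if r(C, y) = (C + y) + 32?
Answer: 127864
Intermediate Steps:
r(C, y) = 32 + C + y
1453*r(35, 21) = 1453*(32 + 35 + 21) = 1453*88 = 127864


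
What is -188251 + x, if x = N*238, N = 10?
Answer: -185871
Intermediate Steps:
x = 2380 (x = 10*238 = 2380)
-188251 + x = -188251 + 2380 = -185871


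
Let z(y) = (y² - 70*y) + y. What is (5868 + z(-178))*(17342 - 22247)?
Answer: -244435770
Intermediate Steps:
z(y) = y² - 69*y
(5868 + z(-178))*(17342 - 22247) = (5868 - 178*(-69 - 178))*(17342 - 22247) = (5868 - 178*(-247))*(-4905) = (5868 + 43966)*(-4905) = 49834*(-4905) = -244435770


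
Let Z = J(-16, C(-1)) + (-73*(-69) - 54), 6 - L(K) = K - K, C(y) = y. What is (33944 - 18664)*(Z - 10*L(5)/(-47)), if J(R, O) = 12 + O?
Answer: 3587407840/47 ≈ 7.6328e+7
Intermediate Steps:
L(K) = 6 (L(K) = 6 - (K - K) = 6 - 1*0 = 6 + 0 = 6)
Z = 4994 (Z = (12 - 1) + (-73*(-69) - 54) = 11 + (5037 - 54) = 11 + 4983 = 4994)
(33944 - 18664)*(Z - 10*L(5)/(-47)) = (33944 - 18664)*(4994 - 60/(-47)) = 15280*(4994 - 60*(-1)/47) = 15280*(4994 - 10*(-6/47)) = 15280*(4994 + 60/47) = 15280*(234778/47) = 3587407840/47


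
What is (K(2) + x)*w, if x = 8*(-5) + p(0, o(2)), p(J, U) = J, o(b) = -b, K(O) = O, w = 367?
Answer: -13946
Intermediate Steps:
x = -40 (x = 8*(-5) + 0 = -40 + 0 = -40)
(K(2) + x)*w = (2 - 40)*367 = -38*367 = -13946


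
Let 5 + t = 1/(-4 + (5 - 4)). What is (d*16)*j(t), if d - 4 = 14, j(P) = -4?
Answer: -1152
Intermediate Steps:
t = -16/3 (t = -5 + 1/(-4 + (5 - 4)) = -5 + 1/(-4 + 1) = -5 + 1/(-3) = -5 - ⅓ = -16/3 ≈ -5.3333)
d = 18 (d = 4 + 14 = 18)
(d*16)*j(t) = (18*16)*(-4) = 288*(-4) = -1152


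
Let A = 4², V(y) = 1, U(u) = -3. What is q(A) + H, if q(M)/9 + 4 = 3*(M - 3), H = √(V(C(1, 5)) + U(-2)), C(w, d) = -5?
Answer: 315 + I*√2 ≈ 315.0 + 1.4142*I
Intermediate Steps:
A = 16
H = I*√2 (H = √(1 - 3) = √(-2) = I*√2 ≈ 1.4142*I)
q(M) = -117 + 27*M (q(M) = -36 + 9*(3*(M - 3)) = -36 + 9*(3*(-3 + M)) = -36 + 9*(-9 + 3*M) = -36 + (-81 + 27*M) = -117 + 27*M)
q(A) + H = (-117 + 27*16) + I*√2 = (-117 + 432) + I*√2 = 315 + I*√2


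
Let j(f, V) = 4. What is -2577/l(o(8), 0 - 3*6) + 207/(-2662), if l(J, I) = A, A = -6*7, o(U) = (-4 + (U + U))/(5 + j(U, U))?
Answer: 570940/9317 ≈ 61.279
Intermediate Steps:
o(U) = -4/9 + 2*U/9 (o(U) = (-4 + (U + U))/(5 + 4) = (-4 + 2*U)/9 = (-4 + 2*U)*(⅑) = -4/9 + 2*U/9)
A = -42
l(J, I) = -42
-2577/l(o(8), 0 - 3*6) + 207/(-2662) = -2577/(-42) + 207/(-2662) = -2577*(-1/42) + 207*(-1/2662) = 859/14 - 207/2662 = 570940/9317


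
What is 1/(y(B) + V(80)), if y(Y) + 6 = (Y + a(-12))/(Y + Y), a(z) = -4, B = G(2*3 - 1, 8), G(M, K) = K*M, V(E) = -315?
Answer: -20/6411 ≈ -0.0031196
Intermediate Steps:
B = 40 (B = 8*(2*3 - 1) = 8*(6 - 1) = 8*5 = 40)
y(Y) = -6 + (-4 + Y)/(2*Y) (y(Y) = -6 + (Y - 4)/(Y + Y) = -6 + (-4 + Y)/((2*Y)) = -6 + (-4 + Y)*(1/(2*Y)) = -6 + (-4 + Y)/(2*Y))
1/(y(B) + V(80)) = 1/((-11/2 - 2/40) - 315) = 1/((-11/2 - 2*1/40) - 315) = 1/((-11/2 - 1/20) - 315) = 1/(-111/20 - 315) = 1/(-6411/20) = -20/6411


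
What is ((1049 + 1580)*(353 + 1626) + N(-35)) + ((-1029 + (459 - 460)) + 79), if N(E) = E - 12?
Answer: 5201793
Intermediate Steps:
N(E) = -12 + E
((1049 + 1580)*(353 + 1626) + N(-35)) + ((-1029 + (459 - 460)) + 79) = ((1049 + 1580)*(353 + 1626) + (-12 - 35)) + ((-1029 + (459 - 460)) + 79) = (2629*1979 - 47) + ((-1029 - 1) + 79) = (5202791 - 47) + (-1030 + 79) = 5202744 - 951 = 5201793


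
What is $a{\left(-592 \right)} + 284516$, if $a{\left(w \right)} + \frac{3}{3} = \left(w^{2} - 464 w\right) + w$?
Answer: $909075$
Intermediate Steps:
$a{\left(w \right)} = -1 + w^{2} - 463 w$ ($a{\left(w \right)} = -1 + \left(\left(w^{2} - 464 w\right) + w\right) = -1 + \left(w^{2} - 463 w\right) = -1 + w^{2} - 463 w$)
$a{\left(-592 \right)} + 284516 = \left(-1 + \left(-592\right)^{2} - -274096\right) + 284516 = \left(-1 + 350464 + 274096\right) + 284516 = 624559 + 284516 = 909075$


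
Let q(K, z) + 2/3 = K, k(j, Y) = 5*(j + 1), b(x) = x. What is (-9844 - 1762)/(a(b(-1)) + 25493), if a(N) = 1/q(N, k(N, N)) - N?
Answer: -58030/127467 ≈ -0.45526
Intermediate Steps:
k(j, Y) = 5 + 5*j (k(j, Y) = 5*(1 + j) = 5 + 5*j)
q(K, z) = -2/3 + K
a(N) = 1/(-2/3 + N) - N
(-9844 - 1762)/(a(b(-1)) + 25493) = (-9844 - 1762)/((1/(-2/3 - 1) - 1*(-1)) + 25493) = -11606/((1/(-5/3) + 1) + 25493) = -11606/((-3/5 + 1) + 25493) = -11606/(2/5 + 25493) = -11606/127467/5 = -11606*5/127467 = -58030/127467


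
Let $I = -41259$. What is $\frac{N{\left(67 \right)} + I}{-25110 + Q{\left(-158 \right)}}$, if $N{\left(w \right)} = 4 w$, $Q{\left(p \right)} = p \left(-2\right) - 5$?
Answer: $\frac{40991}{24799} \approx 1.6529$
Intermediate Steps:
$Q{\left(p \right)} = -5 - 2 p$ ($Q{\left(p \right)} = - 2 p - 5 = -5 - 2 p$)
$\frac{N{\left(67 \right)} + I}{-25110 + Q{\left(-158 \right)}} = \frac{4 \cdot 67 - 41259}{-25110 - -311} = \frac{268 - 41259}{-25110 + \left(-5 + 316\right)} = - \frac{40991}{-25110 + 311} = - \frac{40991}{-24799} = \left(-40991\right) \left(- \frac{1}{24799}\right) = \frac{40991}{24799}$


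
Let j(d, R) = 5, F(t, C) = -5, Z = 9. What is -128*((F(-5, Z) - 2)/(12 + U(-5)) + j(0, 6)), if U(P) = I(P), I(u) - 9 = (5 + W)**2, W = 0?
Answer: -14272/23 ≈ -620.52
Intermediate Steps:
I(u) = 34 (I(u) = 9 + (5 + 0)**2 = 9 + 5**2 = 9 + 25 = 34)
U(P) = 34
-128*((F(-5, Z) - 2)/(12 + U(-5)) + j(0, 6)) = -128*((-5 - 2)/(12 + 34) + 5) = -128*(-7/46 + 5) = -128*223/46 = -14272/23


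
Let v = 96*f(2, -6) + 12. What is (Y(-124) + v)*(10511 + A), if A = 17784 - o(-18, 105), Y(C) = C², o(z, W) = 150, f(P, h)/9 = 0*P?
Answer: 433095260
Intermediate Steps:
f(P, h) = 0 (f(P, h) = 9*(0*P) = 9*0 = 0)
v = 12 (v = 96*0 + 12 = 0 + 12 = 12)
A = 17634 (A = 17784 - 1*150 = 17784 - 150 = 17634)
(Y(-124) + v)*(10511 + A) = ((-124)² + 12)*(10511 + 17634) = (15376 + 12)*28145 = 15388*28145 = 433095260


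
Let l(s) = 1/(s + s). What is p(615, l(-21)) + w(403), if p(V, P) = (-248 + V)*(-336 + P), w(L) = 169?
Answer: -5172373/42 ≈ -1.2315e+5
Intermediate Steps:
l(s) = 1/(2*s)
p(V, P) = (-336 + P)*(-248 + V)
p(615, l(-21)) + w(403) = (83328 - 336*615 - 124/(-21) + ((½)/(-21))*615) + 169 = (83328 - 206640 - 124*(-1)/21 + ((½)*(-1/21))*615) + 169 = (83328 - 206640 - 248*(-1/42) - 1/42*615) + 169 = (83328 - 206640 + 124/21 - 205/14) + 169 = -5179471/42 + 169 = -5172373/42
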